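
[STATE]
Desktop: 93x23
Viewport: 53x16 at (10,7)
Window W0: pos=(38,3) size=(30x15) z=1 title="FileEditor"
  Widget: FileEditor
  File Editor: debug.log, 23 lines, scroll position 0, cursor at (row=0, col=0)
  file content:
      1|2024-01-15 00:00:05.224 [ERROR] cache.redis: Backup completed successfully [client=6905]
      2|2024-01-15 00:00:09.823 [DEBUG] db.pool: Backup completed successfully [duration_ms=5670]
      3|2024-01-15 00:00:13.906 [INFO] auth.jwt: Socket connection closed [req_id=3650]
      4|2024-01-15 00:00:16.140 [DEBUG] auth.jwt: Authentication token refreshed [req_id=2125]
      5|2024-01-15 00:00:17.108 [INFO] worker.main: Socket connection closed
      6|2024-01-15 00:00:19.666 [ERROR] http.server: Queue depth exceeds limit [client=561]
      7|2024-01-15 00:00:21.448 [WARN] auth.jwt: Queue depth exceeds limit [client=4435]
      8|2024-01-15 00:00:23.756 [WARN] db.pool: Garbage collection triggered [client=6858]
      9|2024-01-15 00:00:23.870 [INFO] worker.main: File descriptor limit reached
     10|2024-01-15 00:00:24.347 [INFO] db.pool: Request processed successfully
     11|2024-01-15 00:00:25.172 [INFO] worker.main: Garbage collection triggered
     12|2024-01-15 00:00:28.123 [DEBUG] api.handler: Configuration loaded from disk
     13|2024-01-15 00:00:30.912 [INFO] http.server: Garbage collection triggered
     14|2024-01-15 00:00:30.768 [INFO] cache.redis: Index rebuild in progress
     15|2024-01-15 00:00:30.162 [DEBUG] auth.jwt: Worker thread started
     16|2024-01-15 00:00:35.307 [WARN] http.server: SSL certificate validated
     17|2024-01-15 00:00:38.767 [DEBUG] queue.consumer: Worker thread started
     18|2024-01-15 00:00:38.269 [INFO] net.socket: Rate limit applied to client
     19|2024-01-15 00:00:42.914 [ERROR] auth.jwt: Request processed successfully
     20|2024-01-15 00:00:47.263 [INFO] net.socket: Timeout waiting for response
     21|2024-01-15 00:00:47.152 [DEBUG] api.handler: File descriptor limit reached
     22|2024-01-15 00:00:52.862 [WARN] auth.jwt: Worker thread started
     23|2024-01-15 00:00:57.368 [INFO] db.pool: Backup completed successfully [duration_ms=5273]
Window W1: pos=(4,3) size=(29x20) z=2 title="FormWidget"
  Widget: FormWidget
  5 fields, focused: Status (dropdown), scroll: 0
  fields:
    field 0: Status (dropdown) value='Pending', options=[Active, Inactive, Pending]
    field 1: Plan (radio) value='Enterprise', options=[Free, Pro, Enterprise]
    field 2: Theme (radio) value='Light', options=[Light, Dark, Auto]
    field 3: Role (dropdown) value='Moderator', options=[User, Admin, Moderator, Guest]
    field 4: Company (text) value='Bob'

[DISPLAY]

n:       ( ) Free  ( )┃     ┃2024-01-15 00:00:09.823 
me:      (●) Light  ( ┃     ┃2024-01-15 00:00:13.906 
e:       [Moderator ▼]┃     ┃2024-01-15 00:00:16.140 
pany:    [Bob        ]┃     ┃2024-01-15 00:00:17.108 
                      ┃     ┃2024-01-15 00:00:19.666 
                      ┃     ┃2024-01-15 00:00:21.448 
                      ┃     ┃2024-01-15 00:00:23.756 
                      ┃     ┃2024-01-15 00:00:23.870 
                      ┃     ┃2024-01-15 00:00:24.347 
                      ┃     ┃2024-01-15 00:00:25.172 
                      ┃     ┗━━━━━━━━━━━━━━━━━━━━━━━━
                      ┃                              
                      ┃                              
                      ┃                              
                      ┃                              
━━━━━━━━━━━━━━━━━━━━━━┛                              


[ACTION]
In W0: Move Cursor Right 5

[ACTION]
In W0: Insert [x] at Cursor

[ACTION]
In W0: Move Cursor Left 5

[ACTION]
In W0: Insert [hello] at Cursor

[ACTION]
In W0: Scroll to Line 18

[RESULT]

n:       ( ) Free  ( )┃     ┃2024-01-15 00:00:30.768 
me:      (●) Light  ( ┃     ┃2024-01-15 00:00:30.162 
e:       [Moderator ▼]┃     ┃2024-01-15 00:00:35.307 
pany:    [Bob        ]┃     ┃2024-01-15 00:00:38.767 
                      ┃     ┃2024-01-15 00:00:38.269 
                      ┃     ┃2024-01-15 00:00:42.914 
                      ┃     ┃2024-01-15 00:00:47.263 
                      ┃     ┃2024-01-15 00:00:47.152 
                      ┃     ┃2024-01-15 00:00:52.862 
                      ┃     ┃2024-01-15 00:00:57.368 
                      ┃     ┗━━━━━━━━━━━━━━━━━━━━━━━━
                      ┃                              
                      ┃                              
                      ┃                              
                      ┃                              
━━━━━━━━━━━━━━━━━━━━━━┛                              


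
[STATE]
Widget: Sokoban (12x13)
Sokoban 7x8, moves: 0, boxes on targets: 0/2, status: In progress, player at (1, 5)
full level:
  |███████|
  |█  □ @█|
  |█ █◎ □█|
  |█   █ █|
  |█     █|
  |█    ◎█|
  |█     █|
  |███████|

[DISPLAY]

███████     
█  □ @█     
█ █◎ □█     
█   █ █     
█     █     
█    ◎█     
█     █     
███████     
Moves: 0  0/
            
            
            
            


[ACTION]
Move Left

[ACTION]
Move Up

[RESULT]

███████     
█  □@ █     
█ █◎ □█     
█   █ █     
█     █     
█    ◎█     
█     █     
███████     
Moves: 1  0/
            
            
            
            


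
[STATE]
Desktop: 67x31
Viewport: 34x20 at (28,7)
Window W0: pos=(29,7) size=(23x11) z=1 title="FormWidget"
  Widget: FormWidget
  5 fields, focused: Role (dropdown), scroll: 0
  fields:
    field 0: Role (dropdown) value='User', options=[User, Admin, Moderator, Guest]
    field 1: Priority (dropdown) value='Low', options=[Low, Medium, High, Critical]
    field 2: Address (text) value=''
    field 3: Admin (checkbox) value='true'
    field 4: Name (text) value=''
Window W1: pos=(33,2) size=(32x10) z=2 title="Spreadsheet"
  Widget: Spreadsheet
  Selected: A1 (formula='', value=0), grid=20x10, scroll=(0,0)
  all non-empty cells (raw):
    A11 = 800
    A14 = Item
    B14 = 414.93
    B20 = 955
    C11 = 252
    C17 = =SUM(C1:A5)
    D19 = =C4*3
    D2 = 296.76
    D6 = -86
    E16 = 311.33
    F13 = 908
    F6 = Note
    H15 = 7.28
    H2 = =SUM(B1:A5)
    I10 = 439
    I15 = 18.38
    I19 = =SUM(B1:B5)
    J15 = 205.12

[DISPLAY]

 ┏━━━┃----------------------------
 ┃ Fo┃  1      [0]       0       0
 ┠───┃  2        0       0       0
 ┃> R┃  3        0       0       0
 ┃  P┗━━━━━━━━━━━━━━━━━━━━━━━━━━━━
 ┃  Address:    [     ]┃          
 ┃  Admin:      [x]    ┃          
 ┃  Name:       [     ]┃          
 ┃                     ┃          
 ┃                     ┃          
 ┗━━━━━━━━━━━━━━━━━━━━━┛          
                                  
                                  
                                  
                                  
                                  
                                  
                                  
                                  
                                  


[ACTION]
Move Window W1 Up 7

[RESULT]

 ┏━━━┃  2        0       0       0
 ┃ Fo┃  3        0       0       0
 ┠───┗━━━━━━━━━━━━━━━━━━━━━━━━━━━━
 ┃> Role:       [User▼]┃          
 ┃  Priority:   [Low ▼]┃          
 ┃  Address:    [     ]┃          
 ┃  Admin:      [x]    ┃          
 ┃  Name:       [     ]┃          
 ┃                     ┃          
 ┃                     ┃          
 ┗━━━━━━━━━━━━━━━━━━━━━┛          
                                  
                                  
                                  
                                  
                                  
                                  
                                  
                                  
                                  


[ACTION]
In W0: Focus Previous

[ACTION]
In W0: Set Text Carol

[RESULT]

 ┏━━━┃  2        0       0       0
 ┃ Fo┃  3        0       0       0
 ┠───┗━━━━━━━━━━━━━━━━━━━━━━━━━━━━
 ┃  Role:       [User▼]┃          
 ┃  Priority:   [Low ▼]┃          
 ┃  Address:    [     ]┃          
 ┃  Admin:      [x]    ┃          
 ┃> Name:       [Carol]┃          
 ┃                     ┃          
 ┃                     ┃          
 ┗━━━━━━━━━━━━━━━━━━━━━┛          
                                  
                                  
                                  
                                  
                                  
                                  
                                  
                                  
                                  


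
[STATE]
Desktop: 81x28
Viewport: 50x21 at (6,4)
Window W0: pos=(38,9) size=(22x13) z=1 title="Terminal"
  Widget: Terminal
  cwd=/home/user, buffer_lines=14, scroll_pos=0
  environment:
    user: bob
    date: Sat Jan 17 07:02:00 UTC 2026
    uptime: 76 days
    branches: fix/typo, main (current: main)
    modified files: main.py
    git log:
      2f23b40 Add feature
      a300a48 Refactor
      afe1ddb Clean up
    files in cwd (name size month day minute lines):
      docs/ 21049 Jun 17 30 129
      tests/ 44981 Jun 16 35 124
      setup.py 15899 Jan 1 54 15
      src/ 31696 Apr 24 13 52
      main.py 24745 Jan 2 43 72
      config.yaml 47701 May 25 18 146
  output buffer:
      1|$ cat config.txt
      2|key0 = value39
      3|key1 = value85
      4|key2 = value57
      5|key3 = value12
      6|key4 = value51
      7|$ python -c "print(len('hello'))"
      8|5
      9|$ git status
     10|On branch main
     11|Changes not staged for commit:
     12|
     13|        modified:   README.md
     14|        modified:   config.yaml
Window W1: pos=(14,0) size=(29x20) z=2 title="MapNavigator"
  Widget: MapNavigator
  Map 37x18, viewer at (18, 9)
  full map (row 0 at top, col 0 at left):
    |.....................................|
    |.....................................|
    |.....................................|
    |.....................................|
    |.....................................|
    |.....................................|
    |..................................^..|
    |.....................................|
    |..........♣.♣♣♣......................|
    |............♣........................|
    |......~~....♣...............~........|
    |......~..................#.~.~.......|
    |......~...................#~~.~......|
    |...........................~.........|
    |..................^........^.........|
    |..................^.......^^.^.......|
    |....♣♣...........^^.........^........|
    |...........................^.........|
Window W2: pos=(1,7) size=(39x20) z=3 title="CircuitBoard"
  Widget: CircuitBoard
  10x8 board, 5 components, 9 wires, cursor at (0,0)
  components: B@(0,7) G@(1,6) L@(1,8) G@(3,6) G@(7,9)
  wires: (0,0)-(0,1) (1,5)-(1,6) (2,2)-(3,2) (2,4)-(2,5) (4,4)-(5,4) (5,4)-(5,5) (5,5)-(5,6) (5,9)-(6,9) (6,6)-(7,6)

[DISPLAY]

        ┃...........................┃             
        ┃...........................┃             
        ┃...........................┃             
━━━━━━━━━━━━━━━━━━━━━━━━━━━━━━━━━┓..┃             
cuitBoard                        ┃..┃             
─────────────────────────────────┨..┃━━━━━━━━━━━━━
 1 2 3 4 5 6 7 8 9               ┃..┃minal        
.]─ ·                       B    ┃..┃─────────────
                                 ┃..┃t config.txt 
                    · ─ G       L┃..┃ = value39   
                                 ┃~.┃ = value85   
        ·       · ─ ·            ┃..┃ = value57   
        │                        ┃..┃ = value12   
        ·               G        ┃..┃ = value51   
                                 ┃..┃thon -c "prin
                ·                ┃━━┛             
                │                ┃ git status     
                · ─ · ─ ·        ┃━━━━━━━━━━━━━━━━
                                 ┃                
                        ·        ┃                
                        │        ┃                


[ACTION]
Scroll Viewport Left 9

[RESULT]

              ┃...........................┃       
              ┃...........................┃       
              ┃...........................┃       
 ┏━━━━━━━━━━━━━━━━━━━━━━━━━━━━━━━━━━━━━┓..┃       
 ┃ CircuitBoard                        ┃..┃       
 ┠─────────────────────────────────────┨..┃━━━━━━━
 ┃   0 1 2 3 4 5 6 7 8 9               ┃..┃minal  
 ┃0  [.]─ ·                       B    ┃..┃───────
 ┃                                     ┃..┃t confi
 ┃1                       · ─ G       L┃..┃ = valu
 ┃                                     ┃~.┃ = valu
 ┃2           ·       · ─ ·            ┃..┃ = valu
 ┃            │                        ┃..┃ = valu
 ┃3           ·               G        ┃..┃ = valu
 ┃                                     ┃..┃thon -c
 ┃4                   ·                ┃━━┛       
 ┃                    │                ┃ git statu
 ┃5                   · ─ · ─ ·        ┃━━━━━━━━━━
 ┃                                     ┃          
 ┃6                           ·        ┃          
 ┃                            │        ┃          


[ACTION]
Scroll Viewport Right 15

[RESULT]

...........................┃                      
...........................┃                      
...........................┃                      
━━━━━━━━━━━━━━━━━━━━━━━━┓..┃                      
                        ┃..┃                      
────────────────────────┨..┃━━━━━━━━━━━━━━━━┓     
5 6 7 8 9               ┃..┃minal           ┃     
                   B    ┃..┃────────────────┨     
                        ┃..┃t config.txt    ┃     
           · ─ G       L┃..┃ = value39      ┃     
                        ┃~.┃ = value85      ┃     
       · ─ ·            ┃..┃ = value57      ┃     
                        ┃..┃ = value12      ┃     
               G        ┃..┃ = value51      ┃     
                        ┃..┃thon -c "print(l┃     
       ·                ┃━━┛                ┃     
       │                ┃ git status        ┃     
       · ─ · ─ ·        ┃━━━━━━━━━━━━━━━━━━━┛     
                        ┃                         
               ·        ┃                         
               │        ┃                         


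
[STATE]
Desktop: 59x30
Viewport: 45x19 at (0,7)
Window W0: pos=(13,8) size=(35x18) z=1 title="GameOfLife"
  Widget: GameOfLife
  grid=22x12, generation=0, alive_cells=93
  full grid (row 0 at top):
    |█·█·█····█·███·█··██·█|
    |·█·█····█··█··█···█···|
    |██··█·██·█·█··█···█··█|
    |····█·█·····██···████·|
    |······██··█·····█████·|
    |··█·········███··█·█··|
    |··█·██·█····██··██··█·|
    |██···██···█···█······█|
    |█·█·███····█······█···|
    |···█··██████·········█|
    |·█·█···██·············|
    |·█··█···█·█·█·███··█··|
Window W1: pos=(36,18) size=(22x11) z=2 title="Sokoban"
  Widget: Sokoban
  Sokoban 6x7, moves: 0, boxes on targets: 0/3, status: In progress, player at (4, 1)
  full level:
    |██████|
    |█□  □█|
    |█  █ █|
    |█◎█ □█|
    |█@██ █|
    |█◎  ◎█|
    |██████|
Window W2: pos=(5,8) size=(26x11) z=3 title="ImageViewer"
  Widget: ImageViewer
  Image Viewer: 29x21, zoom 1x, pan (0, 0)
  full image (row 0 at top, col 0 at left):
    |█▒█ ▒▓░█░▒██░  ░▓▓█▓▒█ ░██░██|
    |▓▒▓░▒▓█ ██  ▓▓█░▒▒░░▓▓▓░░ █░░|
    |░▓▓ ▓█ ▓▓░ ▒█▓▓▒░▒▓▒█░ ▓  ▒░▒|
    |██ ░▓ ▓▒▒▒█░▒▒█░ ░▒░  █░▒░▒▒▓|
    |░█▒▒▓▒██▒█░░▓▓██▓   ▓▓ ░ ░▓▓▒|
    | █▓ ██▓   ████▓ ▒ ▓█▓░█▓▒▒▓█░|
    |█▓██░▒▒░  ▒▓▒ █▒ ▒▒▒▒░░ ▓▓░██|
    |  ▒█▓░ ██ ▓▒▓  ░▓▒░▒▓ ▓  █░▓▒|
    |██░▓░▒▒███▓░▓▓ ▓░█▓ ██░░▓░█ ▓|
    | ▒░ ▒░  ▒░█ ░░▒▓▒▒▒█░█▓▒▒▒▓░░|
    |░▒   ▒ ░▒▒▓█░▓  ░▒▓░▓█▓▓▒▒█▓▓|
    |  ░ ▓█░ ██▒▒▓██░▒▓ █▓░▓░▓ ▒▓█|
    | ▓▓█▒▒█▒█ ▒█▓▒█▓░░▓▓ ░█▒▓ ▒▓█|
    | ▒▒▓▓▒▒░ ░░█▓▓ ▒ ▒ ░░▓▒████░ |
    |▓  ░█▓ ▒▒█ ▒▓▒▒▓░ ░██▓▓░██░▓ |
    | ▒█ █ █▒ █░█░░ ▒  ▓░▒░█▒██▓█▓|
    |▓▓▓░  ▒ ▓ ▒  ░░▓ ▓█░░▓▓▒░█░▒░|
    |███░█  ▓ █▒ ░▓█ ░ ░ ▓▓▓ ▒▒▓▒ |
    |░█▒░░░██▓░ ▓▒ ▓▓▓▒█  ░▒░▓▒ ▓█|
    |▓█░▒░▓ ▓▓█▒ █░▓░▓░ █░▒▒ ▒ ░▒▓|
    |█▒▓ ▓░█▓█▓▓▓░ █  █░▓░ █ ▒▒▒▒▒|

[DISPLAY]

                                             
     ┏━━━━━━━━━━━━━━━━━━━━━━━━┓━━━━━━━━━━━━━━
     ┃ ImageViewer            ┃              
     ┠────────────────────────┨──────────────
     ┃█▒█ ▒▓░█░▒██░  ░▓▓█▓▒█ ░┃              
     ┃▓▒▓░▒▓█ ██  ▓▓█░▒▒░░▓▓▓░┃·██·█         
     ┃░▓▓ ▓█ ▓▓░ ▒█▓▓▒░▒▓▒█░ ▓┃·█···         
     ┃██ ░▓ ▓▒▒▒█░▒▒█░ ░▒░  █░┃·█··█         
     ┃░█▒▒▓▒██▒█░░▓▓██▓   ▓▓ ░┃████·         
     ┃ █▓ ██▓   ████▓ ▒ ▓█▓░█▓┃████·         
     ┃█▓██░▒▒░  ▒▓▒ █▒ ▒▒▒▒░░ ┃█·█··         
     ┗━━━━━━━━━━━━━━━━━━━━━━━━┛█··█·┏━━━━━━━━
             ┃██···██···█···█······█┃ Sokoban
             ┃█·█·███····█······█···┠────────
             ┃···█··██████·········█┃██████  
             ┃·█·█···██·············┃█□  □█  
             ┃·█··█···█·█·█·███··█··┃█  █ █  
             ┃                      ┃█◎█ □█  
             ┗━━━━━━━━━━━━━━━━━━━━━━┃█@██ █  


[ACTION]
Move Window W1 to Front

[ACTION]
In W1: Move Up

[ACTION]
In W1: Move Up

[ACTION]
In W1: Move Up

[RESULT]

                                             
     ┏━━━━━━━━━━━━━━━━━━━━━━━━┓━━━━━━━━━━━━━━
     ┃ ImageViewer            ┃              
     ┠────────────────────────┨──────────────
     ┃█▒█ ▒▓░█░▒██░  ░▓▓█▓▒█ ░┃              
     ┃▓▒▓░▒▓█ ██  ▓▓█░▒▒░░▓▓▓░┃·██·█         
     ┃░▓▓ ▓█ ▓▓░ ▒█▓▓▒░▒▓▒█░ ▓┃·█···         
     ┃██ ░▓ ▓▒▒▒█░▒▒█░ ░▒░  █░┃·█··█         
     ┃░█▒▒▓▒██▒█░░▓▓██▓   ▓▓ ░┃████·         
     ┃ █▓ ██▓   ████▓ ▒ ▓█▓░█▓┃████·         
     ┃█▓██░▒▒░  ▒▓▒ █▒ ▒▒▒▒░░ ┃█·█··         
     ┗━━━━━━━━━━━━━━━━━━━━━━━━┛█··█·┏━━━━━━━━
             ┃██···██···█···█······█┃ Sokoban
             ┃█·█·███····█······█···┠────────
             ┃···█··██████·········█┃██████  
             ┃·█·█···██·············┃█□  □█  
             ┃·█··█···█·█·█·███··█··┃█@ █ █  
             ┃                      ┃█◎█ □█  
             ┗━━━━━━━━━━━━━━━━━━━━━━┃█ ██ █  


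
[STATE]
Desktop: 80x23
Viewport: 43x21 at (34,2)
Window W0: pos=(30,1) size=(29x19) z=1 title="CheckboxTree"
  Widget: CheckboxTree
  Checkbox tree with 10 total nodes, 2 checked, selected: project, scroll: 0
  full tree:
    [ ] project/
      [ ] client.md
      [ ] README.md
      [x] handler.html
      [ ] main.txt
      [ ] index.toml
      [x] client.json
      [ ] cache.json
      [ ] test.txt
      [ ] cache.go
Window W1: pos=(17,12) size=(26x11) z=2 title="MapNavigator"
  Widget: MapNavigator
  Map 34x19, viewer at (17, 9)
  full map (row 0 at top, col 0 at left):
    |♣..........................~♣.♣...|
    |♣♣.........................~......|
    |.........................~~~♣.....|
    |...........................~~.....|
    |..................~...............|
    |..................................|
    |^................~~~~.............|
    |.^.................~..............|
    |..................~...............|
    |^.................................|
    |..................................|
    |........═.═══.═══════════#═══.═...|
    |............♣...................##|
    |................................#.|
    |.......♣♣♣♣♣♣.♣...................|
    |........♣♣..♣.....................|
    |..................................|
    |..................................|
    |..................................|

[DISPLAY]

eckboxTree              ┃                  
────────────────────────┨                  
] project/              ┃                  
[ ] client.md           ┃                  
[ ] README.md           ┃                  
[x] handler.html        ┃                  
[ ] main.txt            ┃                  
[ ] index.toml          ┃                  
[x] client.json         ┃                  
[ ] cache.json          ┃                  
━━━━━━━━┓txt            ┃                  
        ┃.go            ┃                  
────────┨               ┃                  
........┃               ┃                  
........┃               ┃                  
........┃               ┃                  
........┃               ┃                  
........┃━━━━━━━━━━━━━━━┛                  
════#═══┃                                  
........┃                                  
━━━━━━━━┛                                  


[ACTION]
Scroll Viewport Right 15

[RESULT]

boxTree              ┃                     
─────────────────────┨                     
roject/              ┃                     
 client.md           ┃                     
 README.md           ┃                     
 handler.html        ┃                     
 main.txt            ┃                     
 index.toml          ┃                     
 client.json         ┃                     
 cache.json          ┃                     
━━━━━┓txt            ┃                     
     ┃.go            ┃                     
─────┨               ┃                     
.....┃               ┃                     
.....┃               ┃                     
.....┃               ┃                     
.....┃               ┃                     
.....┃━━━━━━━━━━━━━━━┛                     
═#═══┃                                     
.....┃                                     
━━━━━┛                                     


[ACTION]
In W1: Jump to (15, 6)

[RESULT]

boxTree              ┃                     
─────────────────────┨                     
roject/              ┃                     
 client.md           ┃                     
 README.md           ┃                     
 handler.html        ┃                     
 main.txt            ┃                     
 index.toml          ┃                     
 client.json         ┃                     
 cache.json          ┃                     
━━━━━┓txt            ┃                     
     ┃.go            ┃                     
─────┨               ┃                     
.....┃               ┃                     
.....┃               ┃                     
.....┃               ┃                     
.....┃               ┃                     
.....┃━━━━━━━━━━━━━━━┛                     
.....┃                                     
.....┃                                     
━━━━━┛                                     


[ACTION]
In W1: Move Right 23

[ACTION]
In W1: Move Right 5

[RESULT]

boxTree              ┃                     
─────────────────────┨                     
roject/              ┃                     
 client.md           ┃                     
 README.md           ┃                     
 handler.html        ┃                     
 main.txt            ┃                     
 index.toml          ┃                     
 client.json         ┃                     
 cache.json          ┃                     
━━━━━┓txt            ┃                     
     ┃.go            ┃                     
─────┨               ┃                     
     ┃               ┃                     
     ┃               ┃                     
     ┃               ┃                     
     ┃               ┃                     
     ┃━━━━━━━━━━━━━━━┛                     
     ┃                                     
     ┃                                     
━━━━━┛                                     


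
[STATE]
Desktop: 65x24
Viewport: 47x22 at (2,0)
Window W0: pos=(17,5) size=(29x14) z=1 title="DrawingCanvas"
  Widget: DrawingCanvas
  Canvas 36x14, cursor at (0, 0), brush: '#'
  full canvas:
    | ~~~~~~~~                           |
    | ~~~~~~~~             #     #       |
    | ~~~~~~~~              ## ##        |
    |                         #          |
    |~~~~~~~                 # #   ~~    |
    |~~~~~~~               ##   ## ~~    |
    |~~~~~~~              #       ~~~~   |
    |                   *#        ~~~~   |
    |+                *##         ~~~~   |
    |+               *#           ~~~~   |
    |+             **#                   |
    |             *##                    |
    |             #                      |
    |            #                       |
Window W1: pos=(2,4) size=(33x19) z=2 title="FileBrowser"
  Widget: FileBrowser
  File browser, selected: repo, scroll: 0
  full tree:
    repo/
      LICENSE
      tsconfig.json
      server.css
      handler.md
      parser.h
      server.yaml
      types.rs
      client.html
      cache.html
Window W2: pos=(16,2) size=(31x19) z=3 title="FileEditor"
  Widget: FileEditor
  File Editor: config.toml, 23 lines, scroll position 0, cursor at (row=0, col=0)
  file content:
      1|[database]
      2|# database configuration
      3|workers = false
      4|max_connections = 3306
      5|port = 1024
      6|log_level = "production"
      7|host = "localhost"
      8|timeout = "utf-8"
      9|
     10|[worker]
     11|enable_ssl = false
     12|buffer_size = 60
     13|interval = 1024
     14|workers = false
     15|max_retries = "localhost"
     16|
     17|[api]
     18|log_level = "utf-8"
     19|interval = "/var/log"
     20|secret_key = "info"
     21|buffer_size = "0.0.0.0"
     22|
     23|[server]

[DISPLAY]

                                               
                                               
              ┏━━━━━━━━━━━━━━━━━━━━━━━━━━━━━┓  
              ┃ FileEditor                  ┃  
┏━━━━━━━━━━━━━┠─────────────────────────────┨  
┃ FileBrowser ┃█database]                  ▲┃  
┠─────────────┃# database configuration    █┃  
┃> [-] repo/  ┃workers = false             ░┃  
┃    LICENSE  ┃max_connections = 3306      ░┃  
┃    tsconfig.┃port = 1024                 ░┃  
┃    server.cs┃log_level = "production"    ░┃  
┃    handler.m┃host = "localhost"          ░┃  
┃    parser.h ┃timeout = "utf-8"           ░┃  
┃    server.ya┃                            ░┃  
┃    types.rs ┃[worker]                    ░┃  
┃    client.ht┃enable_ssl = false          ░┃  
┃    cache.htm┃buffer_size = 60            ░┃  
┃             ┃interval = 1024             ░┃  
┃             ┃workers = false             ░┃  
┃             ┃max_retries = "localhost"   ▼┃  
┃             ┗━━━━━━━━━━━━━━━━━━━━━━━━━━━━━┛  
┃                               ┃              


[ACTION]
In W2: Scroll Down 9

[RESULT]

                                               
                                               
              ┏━━━━━━━━━━━━━━━━━━━━━━━━━━━━━┓  
              ┃ FileEditor                  ┃  
┏━━━━━━━━━━━━━┠─────────────────────────────┨  
┃ FileBrowser ┃                            ▲┃  
┠─────────────┃[worker]                    ░┃  
┃> [-] repo/  ┃enable_ssl = false          ░┃  
┃    LICENSE  ┃buffer_size = 60            ░┃  
┃    tsconfig.┃interval = 1024             ░┃  
┃    server.cs┃workers = false             ░┃  
┃    handler.m┃max_retries = "localhost"   ░┃  
┃    parser.h ┃                            ░┃  
┃    server.ya┃[api]                       ░┃  
┃    types.rs ┃log_level = "utf-8"         ░┃  
┃    client.ht┃interval = "/var/log"       ░┃  
┃    cache.htm┃secret_key = "info"         ░┃  
┃             ┃buffer_size = "0.0.0.0"     ░┃  
┃             ┃                            █┃  
┃             ┃[server]                    ▼┃  
┃             ┗━━━━━━━━━━━━━━━━━━━━━━━━━━━━━┛  
┃                               ┃              


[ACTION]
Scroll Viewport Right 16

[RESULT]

                                               
                                               
━━━━━━━━━━━━━━━━━━━━━━━━━━━━┓                  
FileEditor                  ┃                  
────────────────────────────┨                  
                           ▲┃                  
worker]                    ░┃                  
nable_ssl = false          ░┃                  
uffer_size = 60            ░┃                  
nterval = 1024             ░┃                  
orkers = false             ░┃                  
ax_retries = "localhost"   ░┃                  
                           ░┃                  
api]                       ░┃                  
og_level = "utf-8"         ░┃                  
nterval = "/var/log"       ░┃                  
ecret_key = "info"         ░┃                  
uffer_size = "0.0.0.0"     ░┃                  
                           █┃                  
server]                    ▼┃                  
━━━━━━━━━━━━━━━━━━━━━━━━━━━━┛                  
                ┃                              


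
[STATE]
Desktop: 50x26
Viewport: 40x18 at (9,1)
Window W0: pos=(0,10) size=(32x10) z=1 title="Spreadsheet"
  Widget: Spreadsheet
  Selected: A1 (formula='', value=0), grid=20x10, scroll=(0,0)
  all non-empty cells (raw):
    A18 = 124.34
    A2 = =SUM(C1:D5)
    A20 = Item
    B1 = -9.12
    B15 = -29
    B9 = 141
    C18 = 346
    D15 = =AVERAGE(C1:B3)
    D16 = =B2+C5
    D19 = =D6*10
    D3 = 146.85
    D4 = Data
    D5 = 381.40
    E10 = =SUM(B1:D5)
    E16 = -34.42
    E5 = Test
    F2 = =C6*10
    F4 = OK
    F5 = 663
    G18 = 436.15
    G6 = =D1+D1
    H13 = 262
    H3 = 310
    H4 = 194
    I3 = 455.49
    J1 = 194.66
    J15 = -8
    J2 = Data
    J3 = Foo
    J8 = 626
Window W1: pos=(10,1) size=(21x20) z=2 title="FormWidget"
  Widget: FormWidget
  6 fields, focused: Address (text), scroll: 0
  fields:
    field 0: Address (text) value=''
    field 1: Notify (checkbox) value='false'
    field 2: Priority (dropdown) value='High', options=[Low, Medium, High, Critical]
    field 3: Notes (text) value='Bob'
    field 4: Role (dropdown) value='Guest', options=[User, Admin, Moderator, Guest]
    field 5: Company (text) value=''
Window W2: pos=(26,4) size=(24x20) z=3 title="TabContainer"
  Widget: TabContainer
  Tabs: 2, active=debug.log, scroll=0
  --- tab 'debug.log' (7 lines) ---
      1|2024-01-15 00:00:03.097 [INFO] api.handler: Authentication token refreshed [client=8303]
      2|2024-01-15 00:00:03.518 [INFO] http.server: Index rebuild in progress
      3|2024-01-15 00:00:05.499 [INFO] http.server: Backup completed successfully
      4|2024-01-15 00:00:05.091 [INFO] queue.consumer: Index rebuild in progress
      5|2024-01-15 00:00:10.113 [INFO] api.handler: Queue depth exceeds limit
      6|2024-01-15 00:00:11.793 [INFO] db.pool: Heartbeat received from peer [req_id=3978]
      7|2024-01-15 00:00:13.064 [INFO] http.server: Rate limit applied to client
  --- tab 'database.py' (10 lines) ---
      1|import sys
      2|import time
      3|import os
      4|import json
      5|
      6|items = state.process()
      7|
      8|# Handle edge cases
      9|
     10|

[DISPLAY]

 ┏━━━━━━━━━━━━━━━━━━━┓                  
 ┃ FormWidget        ┃                  
 ┠───────────────────┨                  
 ┃> Address:    [┏━━━━━━━━━━━━━━━━━━━━━━
 ┃  Notify:     [┃ TabContainer         
 ┃  Priority:   [┠──────────────────────
 ┃  Notes:      [┃[debug.log]│ database.
 ┃  Role:       [┃──────────────────────
 ┃  Company:    [┃2024-01-15 00:00:03.09
━┃               ┃2024-01-15 00:00:03.51
h┃               ┃2024-01-15 00:00:05.49
─┃               ┃2024-01-15 00:00:05.09
 ┃               ┃2024-01-15 00:00:10.11
 ┃               ┃2024-01-15 00:00:11.79
-┃               ┃2024-01-15 00:00:13.06
 ┃               ┃                      
8┃               ┃                      
 ┃               ┃                      


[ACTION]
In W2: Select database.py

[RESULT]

 ┏━━━━━━━━━━━━━━━━━━━┓                  
 ┃ FormWidget        ┃                  
 ┠───────────────────┨                  
 ┃> Address:    [┏━━━━━━━━━━━━━━━━━━━━━━
 ┃  Notify:     [┃ TabContainer         
 ┃  Priority:   [┠──────────────────────
 ┃  Notes:      [┃ debug.log │[database.
 ┃  Role:       [┃──────────────────────
 ┃  Company:    [┃import sys            
━┃               ┃import time           
h┃               ┃import os             
─┃               ┃import json           
 ┃               ┃                      
 ┃               ┃items = state.process(
-┃               ┃                      
 ┃               ┃# Handle edge cases   
8┃               ┃                      
 ┃               ┃                      


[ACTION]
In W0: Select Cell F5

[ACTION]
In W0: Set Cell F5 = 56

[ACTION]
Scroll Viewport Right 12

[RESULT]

┏━━━━━━━━━━━━━━━━━━━┓                   
┃ FormWidget        ┃                   
┠───────────────────┨                   
┃> Address:    [┏━━━━━━━━━━━━━━━━━━━━━━┓
┃  Notify:     [┃ TabContainer         ┃
┃  Priority:   [┠──────────────────────┨
┃  Notes:      [┃ debug.log │[database.┃
┃  Role:       [┃──────────────────────┃
┃  Company:    [┃import sys            ┃
┃               ┃import time           ┃
┃               ┃import os             ┃
┃               ┃import json           ┃
┃               ┃                      ┃
┃               ┃items = state.process(┃
┃               ┃                      ┃
┃               ┃# Handle edge cases   ┃
┃               ┃                      ┃
┃               ┃                      ┃


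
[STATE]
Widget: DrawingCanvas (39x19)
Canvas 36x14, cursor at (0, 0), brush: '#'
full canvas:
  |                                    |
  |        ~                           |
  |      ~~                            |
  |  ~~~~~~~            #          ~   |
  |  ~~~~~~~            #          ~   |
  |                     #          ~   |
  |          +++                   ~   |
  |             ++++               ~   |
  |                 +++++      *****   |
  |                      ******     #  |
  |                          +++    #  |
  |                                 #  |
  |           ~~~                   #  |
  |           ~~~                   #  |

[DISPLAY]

+                                      
        ~                              
      ~~                               
  ~~~~~~~            #          ~      
  ~~~~~~~            #          ~      
                     #          ~      
          +++                   ~      
             ++++               ~      
                 +++++      *****      
                      ******     #     
                          +++    #     
                                 #     
           ~~~                   #     
           ~~~                   #     
                                       
                                       
                                       
                                       
                                       


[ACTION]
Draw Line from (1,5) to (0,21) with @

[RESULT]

+             @@@@@@@@                 
     @@@@@@@@@                         
      ~~                               
  ~~~~~~~            #          ~      
  ~~~~~~~            #          ~      
                     #          ~      
          +++                   ~      
             ++++               ~      
                 +++++      *****      
                      ******     #     
                          +++    #     
                                 #     
           ~~~                   #     
           ~~~                   #     
                                       
                                       
                                       
                                       
                                       


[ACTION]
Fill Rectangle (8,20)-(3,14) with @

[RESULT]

+             @@@@@@@@                 
     @@@@@@@@@                         
      ~~                               
  ~~~~~~~     @@@@@@@#          ~      
  ~~~~~~~     @@@@@@@#          ~      
              @@@@@@@#          ~      
          +++ @@@@@@@           ~      
             +@@@@@@@           ~      
              @@@@@@@+      *****      
                      ******     #     
                          +++    #     
                                 #     
           ~~~                   #     
           ~~~                   #     
                                       
                                       
                                       
                                       
                                       


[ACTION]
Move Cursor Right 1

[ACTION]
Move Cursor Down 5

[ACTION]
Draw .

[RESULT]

              @@@@@@@@                 
     @@@@@@@@@                         
      ~~                               
  ~~~~~~~     @@@@@@@#          ~      
  ~~~~~~~     @@@@@@@#          ~      
 .            @@@@@@@#          ~      
          +++ @@@@@@@           ~      
             +@@@@@@@           ~      
              @@@@@@@+      *****      
                      ******     #     
                          +++    #     
                                 #     
           ~~~                   #     
           ~~~                   #     
                                       
                                       
                                       
                                       
                                       
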